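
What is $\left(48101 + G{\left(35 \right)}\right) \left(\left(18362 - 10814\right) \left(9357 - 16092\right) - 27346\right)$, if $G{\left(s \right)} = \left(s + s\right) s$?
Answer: $-2571181882426$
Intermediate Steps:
$G{\left(s \right)} = 2 s^{2}$ ($G{\left(s \right)} = 2 s s = 2 s^{2}$)
$\left(48101 + G{\left(35 \right)}\right) \left(\left(18362 - 10814\right) \left(9357 - 16092\right) - 27346\right) = \left(48101 + 2 \cdot 35^{2}\right) \left(\left(18362 - 10814\right) \left(9357 - 16092\right) - 27346\right) = \left(48101 + 2 \cdot 1225\right) \left(7548 \left(-6735\right) - 27346\right) = \left(48101 + 2450\right) \left(-50835780 - 27346\right) = 50551 \left(-50863126\right) = -2571181882426$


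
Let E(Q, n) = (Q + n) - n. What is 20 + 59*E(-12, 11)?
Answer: -688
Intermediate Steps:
E(Q, n) = Q
20 + 59*E(-12, 11) = 20 + 59*(-12) = 20 - 708 = -688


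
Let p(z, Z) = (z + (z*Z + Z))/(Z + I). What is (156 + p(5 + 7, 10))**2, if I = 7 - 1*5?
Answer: 1014049/36 ≈ 28168.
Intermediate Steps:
I = 2 (I = 7 - 5 = 2)
p(z, Z) = (Z + z + Z*z)/(2 + Z) (p(z, Z) = (z + (z*Z + Z))/(Z + 2) = (z + (Z*z + Z))/(2 + Z) = (z + (Z + Z*z))/(2 + Z) = (Z + z + Z*z)/(2 + Z))
(156 + p(5 + 7, 10))**2 = (156 + (10 + (5 + 7) + 10*(5 + 7))/(2 + 10))**2 = (156 + (10 + 12 + 10*12)/12)**2 = (156 + (10 + 12 + 120)/12)**2 = (156 + (1/12)*142)**2 = (156 + 71/6)**2 = (1007/6)**2 = 1014049/36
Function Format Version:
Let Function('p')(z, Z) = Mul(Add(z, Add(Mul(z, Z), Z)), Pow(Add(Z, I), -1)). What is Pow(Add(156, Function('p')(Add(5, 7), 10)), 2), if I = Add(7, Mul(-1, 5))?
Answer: Rational(1014049, 36) ≈ 28168.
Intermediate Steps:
I = 2 (I = Add(7, -5) = 2)
Function('p')(z, Z) = Mul(Pow(Add(2, Z), -1), Add(Z, z, Mul(Z, z))) (Function('p')(z, Z) = Mul(Add(z, Add(Mul(z, Z), Z)), Pow(Add(Z, 2), -1)) = Mul(Add(z, Add(Mul(Z, z), Z)), Pow(Add(2, Z), -1)) = Mul(Add(z, Add(Z, Mul(Z, z))), Pow(Add(2, Z), -1)) = Mul(Add(Z, z, Mul(Z, z)), Pow(Add(2, Z), -1)) = Mul(Pow(Add(2, Z), -1), Add(Z, z, Mul(Z, z))))
Pow(Add(156, Function('p')(Add(5, 7), 10)), 2) = Pow(Add(156, Mul(Pow(Add(2, 10), -1), Add(10, Add(5, 7), Mul(10, Add(5, 7))))), 2) = Pow(Add(156, Mul(Pow(12, -1), Add(10, 12, Mul(10, 12)))), 2) = Pow(Add(156, Mul(Rational(1, 12), Add(10, 12, 120))), 2) = Pow(Add(156, Mul(Rational(1, 12), 142)), 2) = Pow(Add(156, Rational(71, 6)), 2) = Pow(Rational(1007, 6), 2) = Rational(1014049, 36)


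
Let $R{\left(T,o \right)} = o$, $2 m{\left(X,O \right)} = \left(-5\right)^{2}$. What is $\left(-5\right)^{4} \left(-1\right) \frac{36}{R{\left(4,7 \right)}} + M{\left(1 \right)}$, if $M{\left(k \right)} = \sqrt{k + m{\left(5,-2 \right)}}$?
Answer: $- \frac{22500}{7} + \frac{3 \sqrt{6}}{2} \approx -3210.6$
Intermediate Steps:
$m{\left(X,O \right)} = \frac{25}{2}$ ($m{\left(X,O \right)} = \frac{\left(-5\right)^{2}}{2} = \frac{1}{2} \cdot 25 = \frac{25}{2}$)
$M{\left(k \right)} = \sqrt{\frac{25}{2} + k}$ ($M{\left(k \right)} = \sqrt{k + \frac{25}{2}} = \sqrt{\frac{25}{2} + k}$)
$\left(-5\right)^{4} \left(-1\right) \frac{36}{R{\left(4,7 \right)}} + M{\left(1 \right)} = \left(-5\right)^{4} \left(-1\right) \frac{36}{7} + \frac{\sqrt{50 + 4 \cdot 1}}{2} = 625 \left(-1\right) 36 \cdot \frac{1}{7} + \frac{\sqrt{50 + 4}}{2} = \left(-625\right) \frac{36}{7} + \frac{\sqrt{54}}{2} = - \frac{22500}{7} + \frac{3 \sqrt{6}}{2}$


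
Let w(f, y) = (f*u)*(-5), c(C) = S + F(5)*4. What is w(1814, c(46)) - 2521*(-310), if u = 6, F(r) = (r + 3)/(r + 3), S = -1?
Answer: 727090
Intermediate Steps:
F(r) = 1 (F(r) = (3 + r)/(3 + r) = 1)
c(C) = 3 (c(C) = -1 + 1*4 = -1 + 4 = 3)
w(f, y) = -30*f (w(f, y) = (f*6)*(-5) = (6*f)*(-5) = -30*f)
w(1814, c(46)) - 2521*(-310) = -30*1814 - 2521*(-310) = -54420 + 781510 = 727090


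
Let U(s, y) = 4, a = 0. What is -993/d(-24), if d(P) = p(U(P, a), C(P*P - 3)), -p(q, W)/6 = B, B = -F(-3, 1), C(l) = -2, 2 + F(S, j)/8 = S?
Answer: 331/80 ≈ 4.1375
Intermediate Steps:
F(S, j) = -16 + 8*S
B = 40 (B = -(-16 + 8*(-3)) = -(-16 - 24) = -1*(-40) = 40)
p(q, W) = -240 (p(q, W) = -6*40 = -240)
d(P) = -240
-993/d(-24) = -993/(-240) = -993*(-1/240) = 331/80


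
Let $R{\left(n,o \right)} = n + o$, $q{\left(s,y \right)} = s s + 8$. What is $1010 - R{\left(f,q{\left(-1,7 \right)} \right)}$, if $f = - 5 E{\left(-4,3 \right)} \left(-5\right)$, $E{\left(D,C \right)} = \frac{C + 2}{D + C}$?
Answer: $1126$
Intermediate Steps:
$q{\left(s,y \right)} = 8 + s^{2}$ ($q{\left(s,y \right)} = s^{2} + 8 = 8 + s^{2}$)
$E{\left(D,C \right)} = \frac{2 + C}{C + D}$
$f = -125$ ($f = - 5 \frac{2 + 3}{3 - 4} \left(-5\right) = - 5 \frac{1}{-1} \cdot 5 \left(-5\right) = - 5 \left(\left(-1\right) 5\right) \left(-5\right) = \left(-5\right) \left(-5\right) \left(-5\right) = 25 \left(-5\right) = -125$)
$1010 - R{\left(f,q{\left(-1,7 \right)} \right)} = 1010 - \left(-125 + \left(8 + \left(-1\right)^{2}\right)\right) = 1010 - \left(-125 + \left(8 + 1\right)\right) = 1010 - \left(-125 + 9\right) = 1010 - -116 = 1010 + 116 = 1126$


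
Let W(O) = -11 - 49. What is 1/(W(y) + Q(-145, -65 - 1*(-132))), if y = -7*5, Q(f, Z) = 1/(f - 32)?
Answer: -177/10621 ≈ -0.016665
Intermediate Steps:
Q(f, Z) = 1/(-32 + f)
y = -35
W(O) = -60
1/(W(y) + Q(-145, -65 - 1*(-132))) = 1/(-60 + 1/(-32 - 145)) = 1/(-60 + 1/(-177)) = 1/(-60 - 1/177) = 1/(-10621/177) = -177/10621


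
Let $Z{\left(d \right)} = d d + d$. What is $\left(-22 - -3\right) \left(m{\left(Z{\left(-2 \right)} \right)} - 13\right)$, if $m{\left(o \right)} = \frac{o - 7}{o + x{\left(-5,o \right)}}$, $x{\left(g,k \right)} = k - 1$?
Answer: $\frac{836}{3} \approx 278.67$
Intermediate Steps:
$Z{\left(d \right)} = d + d^{2}$ ($Z{\left(d \right)} = d^{2} + d = d + d^{2}$)
$x{\left(g,k \right)} = -1 + k$
$m{\left(o \right)} = \frac{-7 + o}{-1 + 2 o}$ ($m{\left(o \right)} = \frac{o - 7}{o + \left(-1 + o\right)} = \frac{-7 + o}{-1 + 2 o}$)
$\left(-22 - -3\right) \left(m{\left(Z{\left(-2 \right)} \right)} - 13\right) = \left(-22 - -3\right) \left(\frac{-7 - 2 \left(1 - 2\right)}{-1 + 2 \left(- 2 \left(1 - 2\right)\right)} - 13\right) = \left(-22 + 3\right) \left(\frac{-7 - -2}{-1 + 2 \left(\left(-2\right) \left(-1\right)\right)} - 13\right) = - 19 \left(\frac{-7 + 2}{-1 + 2 \cdot 2} - 13\right) = - 19 \left(\frac{1}{-1 + 4} \left(-5\right) - 13\right) = - 19 \left(\frac{1}{3} \left(-5\right) - 13\right) = - 19 \left(- \frac{5}{3} - 13\right) = \left(-19\right) \left(- \frac{44}{3}\right) = \frac{836}{3}$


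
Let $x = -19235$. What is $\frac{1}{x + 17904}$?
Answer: $- \frac{1}{1331} \approx -0.00075131$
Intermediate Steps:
$\frac{1}{x + 17904} = \frac{1}{-19235 + 17904} = \frac{1}{-1331} = - \frac{1}{1331}$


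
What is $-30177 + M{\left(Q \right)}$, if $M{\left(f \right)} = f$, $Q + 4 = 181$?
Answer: $-30000$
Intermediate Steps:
$Q = 177$ ($Q = -4 + 181 = 177$)
$-30177 + M{\left(Q \right)} = -30177 + 177 = -30000$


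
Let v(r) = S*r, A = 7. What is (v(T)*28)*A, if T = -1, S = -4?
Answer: 784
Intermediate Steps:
v(r) = -4*r
(v(T)*28)*A = (-4*(-1)*28)*7 = (4*28)*7 = 112*7 = 784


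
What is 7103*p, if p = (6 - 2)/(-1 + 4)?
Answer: 28412/3 ≈ 9470.7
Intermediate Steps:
p = 4/3 ≈ 1.3333
7103*p = 7103*(4/3) = 28412/3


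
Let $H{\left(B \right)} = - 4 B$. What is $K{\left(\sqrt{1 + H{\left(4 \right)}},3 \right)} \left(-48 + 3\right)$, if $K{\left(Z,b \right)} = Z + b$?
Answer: $-135 - 45 i \sqrt{15} \approx -135.0 - 174.28 i$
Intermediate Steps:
$K{\left(\sqrt{1 + H{\left(4 \right)}},3 \right)} \left(-48 + 3\right) = \left(\sqrt{1 - 16} + 3\right) \left(-48 + 3\right) = \left(\sqrt{1 - 16} + 3\right) \left(-45\right) = \left(\sqrt{-15} + 3\right) \left(-45\right) = \left(i \sqrt{15} + 3\right) \left(-45\right) = \left(3 + i \sqrt{15}\right) \left(-45\right) = -135 - 45 i \sqrt{15}$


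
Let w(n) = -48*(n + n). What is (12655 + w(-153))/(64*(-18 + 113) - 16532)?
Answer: -27343/10452 ≈ -2.6161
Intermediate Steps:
w(n) = -96*n
(12655 + w(-153))/(64*(-18 + 113) - 16532) = (12655 - 96*(-153))/(64*(-18 + 113) - 16532) = (12655 + 14688)/(64*95 - 16532) = 27343/(6080 - 16532) = 27343/(-10452) = 27343*(-1/10452) = -27343/10452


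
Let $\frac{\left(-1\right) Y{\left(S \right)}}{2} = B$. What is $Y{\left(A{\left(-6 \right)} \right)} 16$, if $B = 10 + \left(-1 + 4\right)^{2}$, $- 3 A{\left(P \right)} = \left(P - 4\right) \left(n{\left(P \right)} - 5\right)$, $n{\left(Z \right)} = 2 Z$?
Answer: $-608$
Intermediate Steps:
$A{\left(P \right)} = - \frac{\left(-5 + 2 P\right) \left(-4 + P\right)}{3}$ ($A{\left(P \right)} = - \frac{\left(P - 4\right) \left(2 P - 5\right)}{3} = - \frac{\left(-4 + P\right) \left(-5 + 2 P\right)}{3} = - \frac{\left(-5 + 2 P\right) \left(-4 + P\right)}{3}$)
$B = 19$ ($B = 10 + 3^{2} = 10 + 9 = 19$)
$Y{\left(S \right)} = -38$ ($Y{\left(S \right)} = \left(-2\right) 19 = -38$)
$Y{\left(A{\left(-6 \right)} \right)} 16 = \left(-38\right) 16 = -608$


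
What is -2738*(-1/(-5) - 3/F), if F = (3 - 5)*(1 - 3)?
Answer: 15059/10 ≈ 1505.9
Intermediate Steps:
F = 4 (F = -2*(-2) = 4)
-2738*(-1/(-5) - 3/F) = -2738*(-1/(-5) - 3/4) = -2738*(-1*(-1/5) - 3*1/4) = -2738*(1/5 - 3/4) = -2738*(-11/20) = 15059/10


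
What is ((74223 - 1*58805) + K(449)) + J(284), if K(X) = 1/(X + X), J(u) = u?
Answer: 14100397/898 ≈ 15702.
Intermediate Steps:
K(X) = 1/(2*X)
((74223 - 1*58805) + K(449)) + J(284) = ((74223 - 1*58805) + (½)/449) + 284 = ((74223 - 58805) + (½)*(1/449)) + 284 = (15418 + 1/898) + 284 = 13845365/898 + 284 = 14100397/898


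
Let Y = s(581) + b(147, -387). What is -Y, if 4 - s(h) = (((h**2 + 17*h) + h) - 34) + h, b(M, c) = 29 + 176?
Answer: 348357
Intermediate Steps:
b(M, c) = 205
s(h) = 38 - h**2 - 19*h (s(h) = 4 - ((((h**2 + 17*h) + h) - 34) + h) = 4 - (((h**2 + 18*h) - 34) + h) = 4 - ((-34 + h**2 + 18*h) + h) = 4 - (-34 + h**2 + 19*h) = 4 + (34 - h**2 - 19*h) = 38 - h**2 - 19*h)
Y = -348357 (Y = (38 - 1*581**2 - 19*581) + 205 = (38 - 1*337561 - 11039) + 205 = (38 - 337561 - 11039) + 205 = -348562 + 205 = -348357)
-Y = -1*(-348357) = 348357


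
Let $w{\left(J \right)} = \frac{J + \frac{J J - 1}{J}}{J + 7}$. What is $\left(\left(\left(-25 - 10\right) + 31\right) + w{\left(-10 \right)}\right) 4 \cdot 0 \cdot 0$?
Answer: $0$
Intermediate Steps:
$w{\left(J \right)} = \frac{J + \frac{-1 + J^{2}}{J}}{7 + J}$ ($w{\left(J \right)} = \frac{J + \frac{J^{2} - 1}{J}}{7 + J} = \frac{J + \frac{-1 + J^{2}}{J}}{7 + J}$)
$\left(\left(\left(-25 - 10\right) + 31\right) + w{\left(-10 \right)}\right) 4 \cdot 0 \cdot 0 = \left(\left(\left(-25 - 10\right) + 31\right) + \frac{-1 + 2 \left(-10\right)^{2}}{\left(-10\right) \left(7 - 10\right)}\right) 4 \cdot 0 \cdot 0 = \left(\left(-35 + 31\right) - \frac{-1 + 2 \cdot 100}{10 \left(-3\right)}\right) 0 \cdot 0 = \left(-4 - - \frac{-1 + 200}{30}\right) 0 = \left(-4 - \left(- \frac{1}{30}\right) 199\right) 0 = \left(-4 + \frac{199}{30}\right) 0 = \frac{79}{30} \cdot 0 = 0$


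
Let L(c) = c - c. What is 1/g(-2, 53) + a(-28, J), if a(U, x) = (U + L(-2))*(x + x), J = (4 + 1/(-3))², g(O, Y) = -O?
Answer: -13543/18 ≈ -752.39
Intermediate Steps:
L(c) = 0
J = 121/9 (J = (4 + 1*(-⅓))² = (4 - ⅓)² = (11/3)² = 121/9 ≈ 13.444)
a(U, x) = 2*U*x (a(U, x) = (U + 0)*(x + x) = U*(2*x) = 2*U*x)
1/g(-2, 53) + a(-28, J) = 1/(-1*(-2)) + 2*(-28)*(121/9) = 1/2 - 6776/9 = ½ - 6776/9 = -13543/18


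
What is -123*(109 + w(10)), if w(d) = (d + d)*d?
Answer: -38007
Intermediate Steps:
w(d) = 2*d**2 (w(d) = (2*d)*d = 2*d**2)
-123*(109 + w(10)) = -123*(109 + 2*10**2) = -123*(109 + 2*100) = -123*(109 + 200) = -123*309 = -38007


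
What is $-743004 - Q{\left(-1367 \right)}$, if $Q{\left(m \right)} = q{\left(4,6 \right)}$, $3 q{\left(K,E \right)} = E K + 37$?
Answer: $- \frac{2229073}{3} \approx -7.4302 \cdot 10^{5}$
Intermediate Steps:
$q{\left(K,E \right)} = \frac{37}{3} + \frac{E K}{3}$ ($q{\left(K,E \right)} = \frac{E K + 37}{3} = \frac{37 + E K}{3} = \frac{37}{3} + \frac{E K}{3}$)
$Q{\left(m \right)} = \frac{61}{3}$ ($Q{\left(m \right)} = \frac{37}{3} + \frac{1}{3} \cdot 6 \cdot 4 = \frac{37}{3} + 8 = \frac{61}{3}$)
$-743004 - Q{\left(-1367 \right)} = -743004 - \frac{61}{3} = - \frac{2229073}{3}$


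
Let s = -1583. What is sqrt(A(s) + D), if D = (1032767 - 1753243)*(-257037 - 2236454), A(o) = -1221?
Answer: sqrt(1796500420495) ≈ 1.3403e+6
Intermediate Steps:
D = 1796500421716 (D = -720476*(-2493491) = 1796500421716)
sqrt(A(s) + D) = sqrt(-1221 + 1796500421716) = sqrt(1796500420495)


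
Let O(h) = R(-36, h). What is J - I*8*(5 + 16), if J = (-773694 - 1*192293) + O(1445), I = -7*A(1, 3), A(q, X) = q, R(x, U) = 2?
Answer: -964809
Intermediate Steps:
O(h) = 2
I = -7 (I = -7*1 = -7)
J = -965985 (J = (-773694 - 1*192293) + 2 = (-773694 - 192293) + 2 = -965987 + 2 = -965985)
J - I*8*(5 + 16) = -965985 - (-7)*8*(5 + 16) = -965985 - (-7)*8*21 = -965985 - (-7)*168 = -965985 - 1*(-1176) = -965985 + 1176 = -964809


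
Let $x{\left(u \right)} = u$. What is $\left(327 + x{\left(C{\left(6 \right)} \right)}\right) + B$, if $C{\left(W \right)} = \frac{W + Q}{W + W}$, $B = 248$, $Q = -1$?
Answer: $\frac{6905}{12} \approx 575.42$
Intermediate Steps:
$C{\left(W \right)} = \frac{-1 + W}{2 W}$ ($C{\left(W \right)} = \frac{W - 1}{W + W} = \frac{-1 + W}{2 W}$)
$\left(327 + x{\left(C{\left(6 \right)} \right)}\right) + B = \left(327 + \frac{-1 + 6}{2 \cdot 6}\right) + 248 = \left(327 + \frac{1}{2} \cdot \frac{1}{6} \cdot 5\right) + 248 = \left(327 + \frac{5}{12}\right) + 248 = \frac{3929}{12} + 248 = \frac{6905}{12}$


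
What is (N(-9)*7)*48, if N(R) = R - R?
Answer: 0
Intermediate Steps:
N(R) = 0
(N(-9)*7)*48 = (0*7)*48 = 0*48 = 0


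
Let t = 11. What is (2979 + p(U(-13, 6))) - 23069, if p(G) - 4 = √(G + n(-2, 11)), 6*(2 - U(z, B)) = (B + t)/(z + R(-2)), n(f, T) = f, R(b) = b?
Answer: -20086 + √170/30 ≈ -20086.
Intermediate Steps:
U(z, B) = 2 - (11 + B)/(6*(-2 + z)) (U(z, B) = 2 - (B + 11)/(6*(z - 2)) = 2 - (11 + B)/(6*(-2 + z)))
p(G) = 4 + √(-2 + G) (p(G) = 4 + √(G - 2) = 4 + √(-2 + G))
(2979 + p(U(-13, 6))) - 23069 = (2979 + (4 + √(-2 + (-35 - 1*6 + 12*(-13))/(6*(-2 - 13))))) - 23069 = (2979 + (4 + √(-2 + (⅙)*(-35 - 6 - 156)/(-15)))) - 23069 = (2979 + (4 + √(-2 + (⅙)*(-1/15)*(-197)))) - 23069 = (2979 + (4 + √(-2 + 197/90))) - 23069 = (2979 + (4 + √(17/90))) - 23069 = (2979 + (4 + √170/30)) - 23069 = (2983 + √170/30) - 23069 = -20086 + √170/30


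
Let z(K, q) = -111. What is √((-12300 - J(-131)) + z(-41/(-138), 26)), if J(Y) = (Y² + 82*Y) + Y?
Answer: I*√18699 ≈ 136.74*I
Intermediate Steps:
J(Y) = Y² + 83*Y
√((-12300 - J(-131)) + z(-41/(-138), 26)) = √((-12300 - (-131)*(83 - 131)) - 111) = √((-12300 - (-131)*(-48)) - 111) = √((-12300 - 1*6288) - 111) = √((-12300 - 6288) - 111) = √(-18588 - 111) = √(-18699) = I*√18699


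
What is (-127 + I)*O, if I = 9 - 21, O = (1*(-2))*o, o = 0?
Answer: 0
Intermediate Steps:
O = 0 (O = (1*(-2))*0 = -2*0 = 0)
I = -12
(-127 + I)*O = (-127 - 12)*0 = -139*0 = 0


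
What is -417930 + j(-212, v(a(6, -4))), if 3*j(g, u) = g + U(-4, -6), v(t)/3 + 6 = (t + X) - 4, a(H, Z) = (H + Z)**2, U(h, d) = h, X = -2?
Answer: -418002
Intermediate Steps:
v(t) = -36 + 3*t (v(t) = -18 + 3*((t - 2) - 4) = -18 + 3*((-2 + t) - 4) = -18 + 3*(-6 + t) = -18 + (-18 + 3*t) = -36 + 3*t)
j(g, u) = -4/3 + g/3 (j(g, u) = (g - 4)/3 = (-4 + g)/3 = -4/3 + g/3)
-417930 + j(-212, v(a(6, -4))) = -417930 + (-4/3 + (1/3)*(-212)) = -417930 + (-4/3 - 212/3) = -417930 - 72 = -418002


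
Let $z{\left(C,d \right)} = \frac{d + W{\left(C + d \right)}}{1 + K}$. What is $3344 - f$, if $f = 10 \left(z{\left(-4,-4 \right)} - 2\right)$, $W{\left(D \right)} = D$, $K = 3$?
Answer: $3394$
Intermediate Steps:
$z{\left(C,d \right)} = \frac{d}{2} + \frac{C}{4}$ ($z{\left(C,d \right)} = \frac{d + \left(C + d\right)}{1 + 3} = \frac{C + 2 d}{4} = \left(C + 2 d\right) \frac{1}{4} = \frac{d}{2} + \frac{C}{4}$)
$f = -50$ ($f = 10 \left(\left(\frac{1}{2} \left(-4\right) + \frac{1}{4} \left(-4\right)\right) - 2\right) = 10 \left(\left(-2 - 1\right) - 2\right) = 10 \left(-3 - 2\right) = 10 \left(-5\right) = -50$)
$3344 - f = 3344 - -50 = 3344 + 50 = 3394$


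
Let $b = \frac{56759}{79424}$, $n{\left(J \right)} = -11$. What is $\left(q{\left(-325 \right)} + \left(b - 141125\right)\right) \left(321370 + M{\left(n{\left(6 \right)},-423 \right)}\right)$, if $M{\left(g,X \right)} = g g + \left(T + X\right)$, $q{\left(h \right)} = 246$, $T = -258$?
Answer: $- \frac{1794790302279485}{39712} \approx -4.5195 \cdot 10^{10}$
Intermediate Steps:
$b = \frac{56759}{79424}$ ($b = 56759 \cdot \frac{1}{79424} = \frac{56759}{79424} \approx 0.71463$)
$M{\left(g,X \right)} = -258 + X + g^{2}$ ($M{\left(g,X \right)} = g g + \left(-258 + X\right) = g^{2} + \left(-258 + X\right) = -258 + X + g^{2}$)
$\left(q{\left(-325 \right)} + \left(b - 141125\right)\right) \left(321370 + M{\left(n{\left(6 \right)},-423 \right)}\right) = \left(246 + \left(\frac{56759}{79424} - 141125\right)\right) \left(321370 - \left(681 - 121\right)\right) = \left(246 + \left(\frac{56759}{79424} - 141125\right)\right) \left(321370 - 560\right) = \left(246 - \frac{11208655241}{79424}\right) \left(321370 - 560\right) = \left(- \frac{11189116937}{79424}\right) 320810 = - \frac{1794790302279485}{39712}$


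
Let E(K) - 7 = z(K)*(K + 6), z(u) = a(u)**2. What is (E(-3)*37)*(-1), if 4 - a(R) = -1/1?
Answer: -3034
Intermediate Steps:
a(R) = 5 (a(R) = 4 - (-1)/1 = 4 - (-1) = 4 - 1*(-1) = 4 + 1 = 5)
z(u) = 25 (z(u) = 5**2 = 25)
E(K) = 157 + 25*K (E(K) = 7 + 25*(K + 6) = 7 + 25*(6 + K) = 7 + (150 + 25*K) = 157 + 25*K)
(E(-3)*37)*(-1) = ((157 + 25*(-3))*37)*(-1) = ((157 - 75)*37)*(-1) = (82*37)*(-1) = 3034*(-1) = -3034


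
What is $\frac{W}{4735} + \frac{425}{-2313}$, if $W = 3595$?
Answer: $\frac{1260572}{2190411} \approx 0.5755$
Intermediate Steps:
$\frac{W}{4735} + \frac{425}{-2313} = \frac{3595}{4735} + \frac{425}{-2313} = 3595 \cdot \frac{1}{4735} + 425 \left(- \frac{1}{2313}\right) = \frac{719}{947} - \frac{425}{2313} = \frac{1260572}{2190411}$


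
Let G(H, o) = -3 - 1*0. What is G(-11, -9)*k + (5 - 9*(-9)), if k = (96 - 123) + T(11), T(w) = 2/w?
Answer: 1831/11 ≈ 166.45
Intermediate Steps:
G(H, o) = -3 (G(H, o) = -3 + 0 = -3)
k = -295/11 (k = (96 - 123) + 2/11 = -27 + 2*(1/11) = -27 + 2/11 = -295/11 ≈ -26.818)
G(-11, -9)*k + (5 - 9*(-9)) = -3*(-295/11) + (5 - 9*(-9)) = 885/11 + (5 + 81) = 885/11 + 86 = 1831/11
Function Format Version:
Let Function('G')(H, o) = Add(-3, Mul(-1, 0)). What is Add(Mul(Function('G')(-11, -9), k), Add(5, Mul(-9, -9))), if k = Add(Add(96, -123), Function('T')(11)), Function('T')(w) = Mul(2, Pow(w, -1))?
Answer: Rational(1831, 11) ≈ 166.45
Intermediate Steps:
Function('G')(H, o) = -3 (Function('G')(H, o) = Add(-3, 0) = -3)
k = Rational(-295, 11) (k = Add(Add(96, -123), Mul(2, Pow(11, -1))) = Add(-27, Mul(2, Rational(1, 11))) = Add(-27, Rational(2, 11)) = Rational(-295, 11) ≈ -26.818)
Add(Mul(Function('G')(-11, -9), k), Add(5, Mul(-9, -9))) = Add(Mul(-3, Rational(-295, 11)), Add(5, Mul(-9, -9))) = Add(Rational(885, 11), Add(5, 81)) = Add(Rational(885, 11), 86) = Rational(1831, 11)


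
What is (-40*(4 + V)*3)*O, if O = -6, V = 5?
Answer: 6480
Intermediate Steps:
(-40*(4 + V)*3)*O = -40*(4 + 5)*3*(-6) = -360*3*(-6) = -40*27*(-6) = -1080*(-6) = 6480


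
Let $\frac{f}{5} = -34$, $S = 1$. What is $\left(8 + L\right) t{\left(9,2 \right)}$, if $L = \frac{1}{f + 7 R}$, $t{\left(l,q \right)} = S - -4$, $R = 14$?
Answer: $\frac{2875}{72} \approx 39.931$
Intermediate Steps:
$f = -170$ ($f = 5 \left(-34\right) = -170$)
$t{\left(l,q \right)} = 5$ ($t{\left(l,q \right)} = 1 - -4 = 1 + 4 = 5$)
$L = - \frac{1}{72}$ ($L = \frac{1}{-170 + 7 \cdot 14} = \frac{1}{-170 + 98} = \frac{1}{-72} = - \frac{1}{72} \approx -0.013889$)
$\left(8 + L\right) t{\left(9,2 \right)} = \left(8 - \frac{1}{72}\right) 5 = \frac{575}{72} \cdot 5 = \frac{2875}{72}$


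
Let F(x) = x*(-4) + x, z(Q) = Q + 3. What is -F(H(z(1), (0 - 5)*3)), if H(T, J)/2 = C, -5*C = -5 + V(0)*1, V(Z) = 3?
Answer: 12/5 ≈ 2.4000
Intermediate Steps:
z(Q) = 3 + Q
C = ⅖ (C = -(-5 + 3*1)/5 = -(-5 + 3)/5 = -⅕*(-2) = ⅖ ≈ 0.40000)
H(T, J) = ⅘ (H(T, J) = 2*(⅖) = ⅘)
F(x) = -3*x (F(x) = -4*x + x = -3*x)
-F(H(z(1), (0 - 5)*3)) = -(-3)*4/5 = -1*(-12/5) = 12/5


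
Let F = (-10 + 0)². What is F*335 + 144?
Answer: 33644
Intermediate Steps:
F = 100 (F = (-10)² = 100)
F*335 + 144 = 100*335 + 144 = 33500 + 144 = 33644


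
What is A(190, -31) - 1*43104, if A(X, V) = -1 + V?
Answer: -43136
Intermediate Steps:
A(190, -31) - 1*43104 = (-1 - 31) - 1*43104 = -32 - 43104 = -43136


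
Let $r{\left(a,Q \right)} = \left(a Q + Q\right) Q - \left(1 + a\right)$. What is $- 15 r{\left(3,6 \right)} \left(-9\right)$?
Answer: $18900$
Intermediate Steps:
$r{\left(a,Q \right)} = -1 - a + Q \left(Q + Q a\right)$ ($r{\left(a,Q \right)} = \left(Q a + Q\right) Q - \left(1 + a\right) = \left(Q + Q a\right) Q - \left(1 + a\right) = Q \left(Q + Q a\right) - \left(1 + a\right) = -1 - a + Q \left(Q + Q a\right)$)
$- 15 r{\left(3,6 \right)} \left(-9\right) = - 15 \left(-1 + 6^{2} - 3 + 3 \cdot 6^{2}\right) \left(-9\right) = - 15 \left(-1 + 36 - 3 + 3 \cdot 36\right) \left(-9\right) = - 15 \left(-1 + 36 - 3 + 108\right) \left(-9\right) = \left(-15\right) 140 \left(-9\right) = \left(-2100\right) \left(-9\right) = 18900$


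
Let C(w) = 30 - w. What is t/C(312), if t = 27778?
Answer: -13889/141 ≈ -98.504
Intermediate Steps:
t/C(312) = 27778/(30 - 1*312) = 27778/(30 - 312) = 27778/(-282) = 27778*(-1/282) = -13889/141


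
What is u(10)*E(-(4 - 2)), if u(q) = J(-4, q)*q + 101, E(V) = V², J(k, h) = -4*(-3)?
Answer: 884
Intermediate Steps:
J(k, h) = 12
u(q) = 101 + 12*q (u(q) = 12*q + 101 = 101 + 12*q)
u(10)*E(-(4 - 2)) = (101 + 12*10)*(-(4 - 2))² = (101 + 120)*(-1*2)² = 221*(-2)² = 221*4 = 884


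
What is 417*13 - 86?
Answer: 5335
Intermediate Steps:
417*13 - 86 = 5421 - 86 = 5335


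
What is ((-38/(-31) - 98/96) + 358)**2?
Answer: 284098594081/2214144 ≈ 1.2831e+5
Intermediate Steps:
((-38/(-31) - 98/96) + 358)**2 = ((-38*(-1/31) - 98*1/96) + 358)**2 = ((38/31 - 49/48) + 358)**2 = (305/1488 + 358)**2 = (533009/1488)**2 = 284098594081/2214144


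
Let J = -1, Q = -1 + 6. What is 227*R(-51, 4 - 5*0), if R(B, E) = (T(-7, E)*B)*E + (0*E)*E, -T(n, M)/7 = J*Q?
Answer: -1620780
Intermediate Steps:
Q = 5
T(n, M) = 35 (T(n, M) = -(-7)*5 = -7*(-5) = 35)
R(B, E) = 35*B*E (R(B, E) = (35*B)*E + (0*E)*E = 35*B*E + 0*E = 35*B*E + 0 = 35*B*E)
227*R(-51, 4 - 5*0) = 227*(35*(-51)*(4 - 5*0)) = 227*(35*(-51)*(4 + 0)) = 227*(35*(-51)*4) = 227*(-7140) = -1620780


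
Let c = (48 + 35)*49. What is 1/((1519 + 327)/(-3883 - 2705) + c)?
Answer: 3294/13395775 ≈ 0.00024590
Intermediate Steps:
c = 4067 (c = 83*49 = 4067)
1/((1519 + 327)/(-3883 - 2705) + c) = 1/((1519 + 327)/(-3883 - 2705) + 4067) = 1/(1846/(-6588) + 4067) = 1/(1846*(-1/6588) + 4067) = 1/(-923/3294 + 4067) = 1/(13395775/3294) = 3294/13395775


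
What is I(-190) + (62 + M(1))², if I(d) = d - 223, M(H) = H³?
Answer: 3556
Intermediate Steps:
I(d) = -223 + d
I(-190) + (62 + M(1))² = (-223 - 190) + (62 + 1³)² = -413 + (62 + 1)² = -413 + 63² = -413 + 3969 = 3556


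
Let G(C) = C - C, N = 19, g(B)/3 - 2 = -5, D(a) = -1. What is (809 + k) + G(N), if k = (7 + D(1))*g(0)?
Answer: 755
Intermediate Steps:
g(B) = -9 (g(B) = 6 + 3*(-5) = 6 - 15 = -9)
k = -54 (k = (7 - 1)*(-9) = 6*(-9) = -54)
G(C) = 0
(809 + k) + G(N) = (809 - 54) + 0 = 755 + 0 = 755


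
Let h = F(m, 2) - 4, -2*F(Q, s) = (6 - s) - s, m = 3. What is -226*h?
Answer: 1130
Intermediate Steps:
F(Q, s) = -3 + s (F(Q, s) = -((6 - s) - s)/2 = -(6 - 2*s)/2 = -3 + s)
h = -5 (h = (-3 + 2) - 4 = -1 - 4 = -5)
-226*h = -226*(-5) = 1130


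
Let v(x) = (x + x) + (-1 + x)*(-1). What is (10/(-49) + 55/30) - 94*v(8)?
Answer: -248245/294 ≈ -844.37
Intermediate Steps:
v(x) = 1 + x (v(x) = 2*x + (1 - x) = 1 + x)
(10/(-49) + 55/30) - 94*v(8) = (10/(-49) + 55/30) - 94*(1 + 8) = (10*(-1/49) + 55*(1/30)) - 94*9 = (-10/49 + 11/6) - 846 = 479/294 - 846 = -248245/294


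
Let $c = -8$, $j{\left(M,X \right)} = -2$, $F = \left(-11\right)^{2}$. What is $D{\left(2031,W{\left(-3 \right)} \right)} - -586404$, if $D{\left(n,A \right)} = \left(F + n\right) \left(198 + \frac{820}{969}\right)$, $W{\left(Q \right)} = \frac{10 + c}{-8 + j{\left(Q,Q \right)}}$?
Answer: $\frac{982877140}{969} \approx 1.0143 \cdot 10^{6}$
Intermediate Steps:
$F = 121$
$W{\left(Q \right)} = - \frac{1}{5}$ ($W{\left(Q \right)} = \frac{10 - 8}{-8 - 2} = \frac{2}{-10} = 2 \left(- \frac{1}{10}\right) = - \frac{1}{5}$)
$D{\left(n,A \right)} = \frac{23314522}{969} + \frac{192682 n}{969}$ ($D{\left(n,A \right)} = \left(121 + n\right) \left(198 + \frac{820}{969}\right) = \left(121 + n\right) \frac{192682}{969} = \frac{23314522}{969} + \frac{192682 n}{969}$)
$D{\left(2031,W{\left(-3 \right)} \right)} - -586404 = \left(\frac{23314522}{969} + \frac{192682}{969} \cdot 2031\right) - -586404 = \left(\frac{23314522}{969} + \frac{130445714}{323}\right) + 586404 = \frac{414651664}{969} + 586404 = \frac{982877140}{969}$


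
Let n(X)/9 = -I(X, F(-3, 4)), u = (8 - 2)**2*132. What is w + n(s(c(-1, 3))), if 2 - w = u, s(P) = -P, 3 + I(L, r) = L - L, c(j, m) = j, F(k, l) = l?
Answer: -4723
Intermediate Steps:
I(L, r) = -3 (I(L, r) = -3 + (L - L) = -3 + 0 = -3)
u = 4752 (u = 6**2*132 = 36*132 = 4752)
w = -4750 (w = 2 - 1*4752 = 2 - 4752 = -4750)
n(X) = 27 (n(X) = 9*(-1*(-3)) = 9*3 = 27)
w + n(s(c(-1, 3))) = -4750 + 27 = -4723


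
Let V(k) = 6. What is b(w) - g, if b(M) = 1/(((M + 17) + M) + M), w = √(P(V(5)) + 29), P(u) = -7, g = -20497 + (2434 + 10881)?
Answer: 653579/91 - 3*√22/91 ≈ 7182.0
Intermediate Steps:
g = -7182 (g = -20497 + 13315 = -7182)
w = √22 (w = √(-7 + 29) = √22 ≈ 4.6904)
b(M) = 1/(17 + 3*M) (b(M) = 1/(((17 + M) + M) + M) = 1/((17 + 2*M) + M) = 1/(17 + 3*M))
b(w) - g = 1/(17 + 3*√22) - 1*(-7182) = 1/(17 + 3*√22) + 7182 = 7182 + 1/(17 + 3*√22)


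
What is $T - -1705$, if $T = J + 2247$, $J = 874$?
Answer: $4826$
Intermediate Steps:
$T = 3121$ ($T = 874 + 2247 = 3121$)
$T - -1705 = 3121 - -1705 = 3121 + 1705 = 4826$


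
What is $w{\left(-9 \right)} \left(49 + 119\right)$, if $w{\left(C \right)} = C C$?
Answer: $13608$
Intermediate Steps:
$w{\left(C \right)} = C^{2}$
$w{\left(-9 \right)} \left(49 + 119\right) = \left(-9\right)^{2} \left(49 + 119\right) = 81 \cdot 168 = 13608$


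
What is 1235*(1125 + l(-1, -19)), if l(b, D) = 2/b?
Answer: 1386905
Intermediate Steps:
1235*(1125 + l(-1, -19)) = 1235*(1125 + 2/(-1)) = 1235*(1125 + 2*(-1)) = 1235*(1125 - 2) = 1235*1123 = 1386905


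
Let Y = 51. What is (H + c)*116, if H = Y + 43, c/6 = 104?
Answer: 83288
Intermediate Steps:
c = 624 (c = 6*104 = 624)
H = 94 (H = 51 + 43 = 94)
(H + c)*116 = (94 + 624)*116 = 718*116 = 83288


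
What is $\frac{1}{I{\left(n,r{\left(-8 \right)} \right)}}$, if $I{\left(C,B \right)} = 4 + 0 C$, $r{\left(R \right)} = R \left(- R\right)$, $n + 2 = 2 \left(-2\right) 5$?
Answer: $\frac{1}{4} \approx 0.25$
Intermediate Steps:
$n = -22$ ($n = -2 + 2 \left(-2\right) 5 = -2 - 20 = -22$)
$r{\left(R \right)} = - R^{2}$
$I{\left(C,B \right)} = 4$ ($I{\left(C,B \right)} = 4 + 0 = 4$)
$\frac{1}{I{\left(n,r{\left(-8 \right)} \right)}} = \frac{1}{4}$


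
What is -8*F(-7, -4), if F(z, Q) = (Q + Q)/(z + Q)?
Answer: -64/11 ≈ -5.8182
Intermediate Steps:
F(z, Q) = 2*Q/(Q + z) (F(z, Q) = (2*Q)/(Q + z) = 2*Q/(Q + z))
-8*F(-7, -4) = -16*(-4)/(-4 - 7) = -16*(-4)/(-11) = -16*(-4)*(-1)/11 = -8*8/11 = -64/11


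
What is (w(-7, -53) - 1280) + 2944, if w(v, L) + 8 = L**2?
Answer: 4465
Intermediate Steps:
w(v, L) = -8 + L**2
(w(-7, -53) - 1280) + 2944 = ((-8 + (-53)**2) - 1280) + 2944 = ((-8 + 2809) - 1280) + 2944 = (2801 - 1280) + 2944 = 1521 + 2944 = 4465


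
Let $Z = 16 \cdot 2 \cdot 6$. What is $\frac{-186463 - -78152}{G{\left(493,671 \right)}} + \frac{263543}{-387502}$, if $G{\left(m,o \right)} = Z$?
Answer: $- \frac{21010664689}{37200192} \approx -564.8$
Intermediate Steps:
$Z = 192$ ($Z = 32 \cdot 6 = 192$)
$G{\left(m,o \right)} = 192$
$\frac{-186463 - -78152}{G{\left(493,671 \right)}} + \frac{263543}{-387502} = \frac{-186463 - -78152}{192} + \frac{263543}{-387502} = \left(-186463 + 78152\right) \frac{1}{192} + 263543 \left(- \frac{1}{387502}\right) = \left(-108311\right) \frac{1}{192} - \frac{263543}{387502} = - \frac{108311}{192} - \frac{263543}{387502} = - \frac{21010664689}{37200192}$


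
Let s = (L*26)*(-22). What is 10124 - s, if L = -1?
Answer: 9552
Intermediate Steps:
s = 572 (s = -1*26*(-22) = -26*(-22) = 572)
10124 - s = 10124 - 1*572 = 10124 - 572 = 9552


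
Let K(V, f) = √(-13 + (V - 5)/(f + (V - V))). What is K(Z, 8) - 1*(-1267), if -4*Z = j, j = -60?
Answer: 1267 + I*√47/2 ≈ 1267.0 + 3.4278*I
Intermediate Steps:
Z = 15 (Z = -¼*(-60) = 15)
K(V, f) = √(-13 + (-5 + V)/f) (K(V, f) = √(-13 + (-5 + V)/(f + 0)) = √(-13 + (-5 + V)/f))
K(Z, 8) - 1*(-1267) = √((-5 + 15 - 13*8)/8) - 1*(-1267) = √((-5 + 15 - 104)/8) + 1267 = √((⅛)*(-94)) + 1267 = √(-47/4) + 1267 = I*√47/2 + 1267 = 1267 + I*√47/2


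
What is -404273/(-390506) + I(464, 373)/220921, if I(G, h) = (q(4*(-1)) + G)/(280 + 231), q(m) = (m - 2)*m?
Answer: 45638824633191/44084468749286 ≈ 1.0353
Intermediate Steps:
q(m) = m*(-2 + m) (q(m) = (-2 + m)*m = m*(-2 + m))
I(G, h) = 24/511 + G/511 (I(G, h) = ((4*(-1))*(-2 + 4*(-1)) + G)/(280 + 231) = (-4*(-2 - 4) + G)/511 = (-4*(-6) + G)*(1/511) = (24 + G)*(1/511) = 24/511 + G/511)
-404273/(-390506) + I(464, 373)/220921 = -404273/(-390506) + (24/511 + (1/511)*464)/220921 = -404273*(-1/390506) + (24/511 + 464/511)*(1/220921) = 404273/390506 + (488/511)*(1/220921) = 404273/390506 + 488/112890631 = 45638824633191/44084468749286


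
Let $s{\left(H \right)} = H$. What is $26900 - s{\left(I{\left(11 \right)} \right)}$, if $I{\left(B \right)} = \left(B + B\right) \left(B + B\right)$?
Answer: $26416$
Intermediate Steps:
$I{\left(B \right)} = 4 B^{2}$ ($I{\left(B \right)} = 2 B 2 B = 4 B^{2}$)
$26900 - s{\left(I{\left(11 \right)} \right)} = 26900 - 4 \cdot 11^{2} = 26900 - 4 \cdot 121 = 26900 - 484 = 26416$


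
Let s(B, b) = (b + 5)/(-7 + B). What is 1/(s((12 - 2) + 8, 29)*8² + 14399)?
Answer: 11/160565 ≈ 6.8508e-5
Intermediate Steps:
s(B, b) = (5 + b)/(-7 + B)
1/(s((12 - 2) + 8, 29)*8² + 14399) = 1/(((5 + 29)/(-7 + ((12 - 2) + 8)))*8² + 14399) = 1/((34/(-7 + (10 + 8)))*64 + 14399) = 1/((34/(-7 + 18))*64 + 14399) = 1/((34/11)*64 + 14399) = 1/(2176/11 + 14399) = 1/(160565/11) = 11/160565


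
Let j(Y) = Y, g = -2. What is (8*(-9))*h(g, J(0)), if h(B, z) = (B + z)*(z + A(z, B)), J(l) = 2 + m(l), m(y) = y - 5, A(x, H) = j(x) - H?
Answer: -1440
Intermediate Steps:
A(x, H) = x - H
m(y) = -5 + y
J(l) = -3 + l (J(l) = 2 + (-5 + l) = -3 + l)
h(B, z) = (B + z)*(-B + 2*z) (h(B, z) = (B + z)*(z + (z - B)) = (B + z)*(-B + 2*z))
(8*(-9))*h(g, J(0)) = (8*(-9))*(-1*(-2)² + 2*(-3 + 0)² - 2*(-3 + 0)) = -72*(-1*4 + 2*(-3)² - 2*(-3)) = -72*(-4 + 2*9 + 6) = -72*(-4 + 18 + 6) = -72*20 = -1440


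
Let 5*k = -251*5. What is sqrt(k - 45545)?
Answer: 214*I ≈ 214.0*I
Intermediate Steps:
k = -251 (k = (-251*5)/5 = (1/5)*(-1255) = -251)
sqrt(k - 45545) = sqrt(-251 - 45545) = sqrt(-45796) = 214*I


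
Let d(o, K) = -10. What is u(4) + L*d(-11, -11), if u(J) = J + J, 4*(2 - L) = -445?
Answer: -2249/2 ≈ -1124.5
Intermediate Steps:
L = 453/4 (L = 2 - ¼*(-445) = 2 + 445/4 = 453/4 ≈ 113.25)
u(J) = 2*J
u(4) + L*d(-11, -11) = 2*4 + (453/4)*(-10) = 8 - 2265/2 = -2249/2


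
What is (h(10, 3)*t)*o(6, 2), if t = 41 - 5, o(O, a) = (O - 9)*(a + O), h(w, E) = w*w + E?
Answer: -88992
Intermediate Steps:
h(w, E) = E + w² (h(w, E) = w² + E = E + w²)
o(O, a) = (-9 + O)*(O + a)
t = 36
(h(10, 3)*t)*o(6, 2) = ((3 + 10²)*36)*(6² - 9*6 - 9*2 + 6*2) = ((3 + 100)*36)*(36 - 54 - 18 + 12) = (103*36)*(-24) = 3708*(-24) = -88992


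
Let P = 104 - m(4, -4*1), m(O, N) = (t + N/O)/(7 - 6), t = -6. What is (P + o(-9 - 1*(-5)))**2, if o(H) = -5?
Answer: 11236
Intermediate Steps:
m(O, N) = -6 + N/O (m(O, N) = (-6 + N/O)/(7 - 6) = (-6 + N/O)/1 = (-6 + N/O)*1 = -6 + N/O)
P = 111 (P = 104 - (-6 - 4*1/4) = 104 - (-6 - 1) = 104 - 1*(-7) = 104 + 7 = 111)
(P + o(-9 - 1*(-5)))**2 = (111 - 5)**2 = 106**2 = 11236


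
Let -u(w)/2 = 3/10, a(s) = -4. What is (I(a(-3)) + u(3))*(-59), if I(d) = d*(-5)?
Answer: -5723/5 ≈ -1144.6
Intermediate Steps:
u(w) = -⅗ (u(w) = -6/10 = -2*3/10 = -⅗)
I(d) = -5*d
(I(a(-3)) + u(3))*(-59) = (-5*(-4) - ⅗)*(-59) = (20 - ⅗)*(-59) = (97/5)*(-59) = -5723/5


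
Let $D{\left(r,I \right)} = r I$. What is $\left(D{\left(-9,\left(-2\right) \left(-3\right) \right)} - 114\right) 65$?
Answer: $-10920$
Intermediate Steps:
$D{\left(r,I \right)} = I r$
$\left(D{\left(-9,\left(-2\right) \left(-3\right) \right)} - 114\right) 65 = \left(\left(-2\right) \left(-3\right) \left(-9\right) - 114\right) 65 = \left(6 \left(-9\right) - 114\right) 65 = \left(-54 - 114\right) 65 = \left(-168\right) 65 = -10920$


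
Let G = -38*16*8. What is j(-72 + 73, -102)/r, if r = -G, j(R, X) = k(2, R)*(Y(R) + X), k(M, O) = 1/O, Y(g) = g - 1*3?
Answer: -13/608 ≈ -0.021382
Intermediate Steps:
Y(g) = -3 + g (Y(g) = g - 3 = -3 + g)
k(M, O) = 1/O
G = -4864 (G = -608*8 = -4864)
j(R, X) = (-3 + R + X)/R (j(R, X) = ((-3 + R) + X)/R = (-3 + R + X)/R)
r = 4864 (r = -1*(-4864) = 4864)
j(-72 + 73, -102)/r = ((-3 + (-72 + 73) - 102)/(-72 + 73))/4864 = ((-3 + 1 - 102)/1)*(1/4864) = (1*(-104))*(1/4864) = -104*1/4864 = -13/608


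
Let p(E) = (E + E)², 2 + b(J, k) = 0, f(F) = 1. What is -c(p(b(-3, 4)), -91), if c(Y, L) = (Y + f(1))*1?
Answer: -17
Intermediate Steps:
b(J, k) = -2 (b(J, k) = -2 + 0 = -2)
p(E) = 4*E² (p(E) = (2*E)² = 4*E²)
c(Y, L) = 1 + Y (c(Y, L) = (Y + 1)*1 = (1 + Y)*1 = 1 + Y)
-c(p(b(-3, 4)), -91) = -(1 + 4*(-2)²) = -(1 + 4*4) = -(1 + 16) = -1*17 = -17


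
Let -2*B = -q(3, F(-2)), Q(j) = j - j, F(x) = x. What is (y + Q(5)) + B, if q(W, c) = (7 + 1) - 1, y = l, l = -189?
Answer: -371/2 ≈ -185.50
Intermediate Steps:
y = -189
q(W, c) = 7 (q(W, c) = 8 - 1 = 7)
Q(j) = 0
B = 7/2 (B = -(-1)*7/2 = -½*(-7) = 7/2 ≈ 3.5000)
(y + Q(5)) + B = (-189 + 0) + 7/2 = -189 + 7/2 = -371/2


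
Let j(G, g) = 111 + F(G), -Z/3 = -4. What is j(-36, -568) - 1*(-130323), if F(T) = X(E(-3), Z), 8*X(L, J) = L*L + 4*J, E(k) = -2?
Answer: 260881/2 ≈ 1.3044e+5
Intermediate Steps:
Z = 12 (Z = -3*(-4) = 12)
X(L, J) = J/2 + L²/8 (X(L, J) = (L*L + 4*J)/8 = (L² + 4*J)/8 = J/2 + L²/8)
F(T) = 13/2 (F(T) = (½)*12 + (⅛)*(-2)² = 6 + (⅛)*4 = 6 + ½ = 13/2)
j(G, g) = 235/2 (j(G, g) = 111 + 13/2 = 235/2)
j(-36, -568) - 1*(-130323) = 235/2 - 1*(-130323) = 235/2 + 130323 = 260881/2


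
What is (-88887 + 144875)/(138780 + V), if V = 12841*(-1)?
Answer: 55988/125939 ≈ 0.44456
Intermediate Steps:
V = -12841
(-88887 + 144875)/(138780 + V) = (-88887 + 144875)/(138780 - 12841) = 55988/125939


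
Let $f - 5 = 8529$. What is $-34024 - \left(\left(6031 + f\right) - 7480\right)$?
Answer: $-41109$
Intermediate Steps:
$f = 8534$ ($f = 5 + 8529 = 8534$)
$-34024 - \left(\left(6031 + f\right) - 7480\right) = -34024 - \left(\left(6031 + 8534\right) - 7480\right) = -34024 - \left(14565 - 7480\right) = -34024 - 7085 = -41109$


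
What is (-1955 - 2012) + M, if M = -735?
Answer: -4702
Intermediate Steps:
(-1955 - 2012) + M = (-1955 - 2012) - 735 = -3967 - 735 = -4702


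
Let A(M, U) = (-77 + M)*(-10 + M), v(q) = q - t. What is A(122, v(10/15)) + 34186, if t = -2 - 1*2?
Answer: 39226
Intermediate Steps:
t = -4 (t = -2 - 2 = -4)
v(q) = 4 + q (v(q) = q - 1*(-4) = q + 4 = 4 + q)
A(122, v(10/15)) + 34186 = (770 + 122**2 - 87*122) + 34186 = (770 + 14884 - 10614) + 34186 = 5040 + 34186 = 39226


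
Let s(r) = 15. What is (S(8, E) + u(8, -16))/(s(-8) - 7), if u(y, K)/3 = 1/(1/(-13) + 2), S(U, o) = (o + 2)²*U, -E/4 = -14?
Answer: 672839/200 ≈ 3364.2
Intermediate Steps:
E = 56 (E = -4*(-14) = 56)
S(U, o) = U*(2 + o)² (S(U, o) = (2 + o)²*U = U*(2 + o)²)
u(y, K) = 39/25 (u(y, K) = 3/(1/(-13) + 2) = 3/(-1/13 + 2) = 3/(25/13) = 3*(13/25) = 39/25)
(S(8, E) + u(8, -16))/(s(-8) - 7) = (8*(2 + 56)² + 39/25)/(15 - 7) = (8*58² + 39/25)/8 = (8*3364 + 39/25)*(⅛) = (26912 + 39/25)*(⅛) = (672839/25)*(⅛) = 672839/200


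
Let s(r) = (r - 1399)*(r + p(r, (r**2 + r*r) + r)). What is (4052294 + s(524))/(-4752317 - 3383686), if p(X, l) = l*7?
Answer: 3363171706/8136003 ≈ 413.37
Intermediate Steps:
p(X, l) = 7*l
s(r) = (-1399 + r)*(8*r + 14*r**2) (s(r) = (r - 1399)*(r + 7*((r**2 + r*r) + r)) = (-1399 + r)*(r + 7*((r**2 + r**2) + r)) = (-1399 + r)*(r + 7*(2*r**2 + r)) = (-1399 + r)*(r + 7*(r + 2*r**2)) = (-1399 + r)*(r + (7*r + 14*r**2)) = (-1399 + r)*(8*r + 14*r**2))
(4052294 + s(524))/(-4752317 - 3383686) = (4052294 + 2*524*(-5596 - 9789*524 + 7*524**2))/(-4752317 - 3383686) = (4052294 + 2*524*(-5596 - 5129436 + 7*274576))/(-8136003) = (4052294 + 2*524*(-5596 - 5129436 + 1922032))*(-1/8136003) = (4052294 + 2*524*(-3213000))*(-1/8136003) = (4052294 - 3367224000)*(-1/8136003) = -3363171706*(-1/8136003) = 3363171706/8136003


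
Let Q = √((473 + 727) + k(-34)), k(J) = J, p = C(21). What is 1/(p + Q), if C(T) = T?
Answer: -21/725 + √1166/725 ≈ 0.018133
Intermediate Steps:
p = 21
Q = √1166 (Q = √((473 + 727) - 34) = √(1200 - 34) = √1166 ≈ 34.147)
1/(p + Q) = 1/(21 + √1166)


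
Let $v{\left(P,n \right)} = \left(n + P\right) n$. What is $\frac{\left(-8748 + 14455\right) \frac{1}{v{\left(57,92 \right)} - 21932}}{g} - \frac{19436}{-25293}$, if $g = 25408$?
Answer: $\frac{4061112651761}{5285108729856} \approx 0.76841$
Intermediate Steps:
$v{\left(P,n \right)} = n \left(P + n\right)$ ($v{\left(P,n \right)} = \left(P + n\right) n = n \left(P + n\right)$)
$\frac{\left(-8748 + 14455\right) \frac{1}{v{\left(57,92 \right)} - 21932}}{g} - \frac{19436}{-25293} = \frac{\left(-8748 + 14455\right) \frac{1}{92 \left(57 + 92\right) - 21932}}{25408} - \frac{19436}{-25293} = \frac{5707}{92 \cdot 149 - 21932} \cdot \frac{1}{25408} - - \frac{19436}{25293} = \frac{5707}{13708 - 21932} \cdot \frac{1}{25408} + \frac{19436}{25293} = \frac{5707}{-8224} \cdot \frac{1}{25408} + \frac{19436}{25293} = 5707 \left(- \frac{1}{8224}\right) \frac{1}{25408} + \frac{19436}{25293} = \left(- \frac{5707}{8224}\right) \frac{1}{25408} + \frac{19436}{25293} = - \frac{5707}{208955392} + \frac{19436}{25293} = \frac{4061112651761}{5285108729856}$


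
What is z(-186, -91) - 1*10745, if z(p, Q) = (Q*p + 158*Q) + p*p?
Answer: 26399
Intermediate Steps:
z(p, Q) = p² + 158*Q + Q*p (z(p, Q) = (158*Q + Q*p) + p² = p² + 158*Q + Q*p)
z(-186, -91) - 1*10745 = ((-186)² + 158*(-91) - 91*(-186)) - 1*10745 = (34596 - 14378 + 16926) - 10745 = 37144 - 10745 = 26399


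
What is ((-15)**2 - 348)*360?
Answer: -44280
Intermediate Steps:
((-15)**2 - 348)*360 = (225 - 348)*360 = -123*360 = -44280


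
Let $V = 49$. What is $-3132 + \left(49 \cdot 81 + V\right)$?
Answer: $886$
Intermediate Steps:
$-3132 + \left(49 \cdot 81 + V\right) = -3132 + \left(49 \cdot 81 + 49\right) = -3132 + \left(3969 + 49\right) = -3132 + 4018 = 886$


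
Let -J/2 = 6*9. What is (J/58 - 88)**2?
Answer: 6791236/841 ≈ 8075.2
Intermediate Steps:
J = -108 (J = -12*9 = -2*54 = -108)
(J/58 - 88)**2 = (-108/58 - 88)**2 = (-108*1/58 - 88)**2 = (-54/29 - 88)**2 = (-2606/29)**2 = 6791236/841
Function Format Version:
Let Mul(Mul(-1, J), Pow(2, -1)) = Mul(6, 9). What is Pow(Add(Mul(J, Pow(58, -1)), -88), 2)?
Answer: Rational(6791236, 841) ≈ 8075.2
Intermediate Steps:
J = -108 (J = Mul(-2, Mul(6, 9)) = Mul(-2, 54) = -108)
Pow(Add(Mul(J, Pow(58, -1)), -88), 2) = Pow(Add(Mul(-108, Pow(58, -1)), -88), 2) = Pow(Add(Mul(-108, Rational(1, 58)), -88), 2) = Pow(Add(Rational(-54, 29), -88), 2) = Pow(Rational(-2606, 29), 2) = Rational(6791236, 841)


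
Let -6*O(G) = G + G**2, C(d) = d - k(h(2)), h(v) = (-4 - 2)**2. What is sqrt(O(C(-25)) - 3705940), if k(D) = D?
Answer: 5*I*sqrt(148262) ≈ 1925.2*I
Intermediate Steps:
h(v) = 36 (h(v) = (-6)**2 = 36)
C(d) = -36 + d (C(d) = d - 1*36 = d - 36 = -36 + d)
O(G) = -G/6 - G**2/6 (O(G) = -(G + G**2)/6 = -G/6 - G**2/6)
sqrt(O(C(-25)) - 3705940) = sqrt(-(-36 - 25)*(1 + (-36 - 25))/6 - 3705940) = sqrt(-1/6*(-61)*(1 - 61) - 3705940) = sqrt(-1/6*(-61)*(-60) - 3705940) = sqrt(-610 - 3705940) = sqrt(-3706550) = 5*I*sqrt(148262)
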